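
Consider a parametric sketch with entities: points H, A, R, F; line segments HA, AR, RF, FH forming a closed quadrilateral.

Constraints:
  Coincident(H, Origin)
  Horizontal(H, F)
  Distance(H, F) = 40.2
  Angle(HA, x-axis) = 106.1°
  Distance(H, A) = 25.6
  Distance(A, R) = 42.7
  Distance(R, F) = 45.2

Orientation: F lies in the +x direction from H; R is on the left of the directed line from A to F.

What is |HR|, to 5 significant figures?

53.902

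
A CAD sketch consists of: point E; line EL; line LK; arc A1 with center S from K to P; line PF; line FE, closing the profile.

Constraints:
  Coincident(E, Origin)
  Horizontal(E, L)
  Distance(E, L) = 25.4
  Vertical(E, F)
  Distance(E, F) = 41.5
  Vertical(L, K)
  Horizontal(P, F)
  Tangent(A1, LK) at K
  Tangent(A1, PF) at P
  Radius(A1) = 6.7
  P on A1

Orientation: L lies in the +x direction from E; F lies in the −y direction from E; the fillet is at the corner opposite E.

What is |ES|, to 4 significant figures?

39.51

E is at the origin; E and L share the same y with |EL| = 25.4 and L on the +x side, so L = (25.40, 0.000). EF is vertical with |EF| = 41.5 and F on the −y side, so F = (0.000, -41.50). The virtual corner opposite E is at (25.40, -41.50). Since A1 is tangent to LK there, SK ⟂ LK and the tangent condition forces SP to be normal to PF, with radius 6.7, so the center S sits 6.7 in from both sides at S = (18.70, -34.80). Then |ES| = |S − E| = 39.51.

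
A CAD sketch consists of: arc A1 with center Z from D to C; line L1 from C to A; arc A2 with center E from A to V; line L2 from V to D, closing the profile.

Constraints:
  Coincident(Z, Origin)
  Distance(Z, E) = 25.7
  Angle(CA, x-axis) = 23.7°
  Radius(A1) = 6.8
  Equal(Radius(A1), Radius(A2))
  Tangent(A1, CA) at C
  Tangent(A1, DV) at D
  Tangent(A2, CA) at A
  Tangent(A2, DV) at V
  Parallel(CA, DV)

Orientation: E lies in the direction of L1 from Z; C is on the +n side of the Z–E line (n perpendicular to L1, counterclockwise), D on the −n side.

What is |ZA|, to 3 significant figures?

26.6

The slot axis is L1's direction at 23.7°, so u = (cos 23.7°, sin 23.7°) = (0.916, 0.402) and n = (−sin 23.7°, cos 23.7°) = (-0.402, 0.916). Z is at the origin and E lies 25.7 along u from Z, so E = 25.7·u = (23.5, 10.3). Tangency of A1 to both parallel lines with radius 6.8 puts C and D at Z ± 6.8·n: C = (-2.73, 6.23), D = (2.73, -6.23). Equal radii place A and V the same way about E: A = E + 6.8·n = (20.8, 16.6), V = E − 6.8·n = (26.3, 4.10). Then |ZA| = |A − Z| = 26.6.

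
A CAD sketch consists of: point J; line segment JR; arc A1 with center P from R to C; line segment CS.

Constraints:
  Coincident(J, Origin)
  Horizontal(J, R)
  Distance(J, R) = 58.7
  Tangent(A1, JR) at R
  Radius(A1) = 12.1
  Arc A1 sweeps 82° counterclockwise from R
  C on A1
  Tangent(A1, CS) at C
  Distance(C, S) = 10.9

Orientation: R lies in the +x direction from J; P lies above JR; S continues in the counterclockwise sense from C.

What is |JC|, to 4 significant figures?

71.45

J is at the origin; JR is horizontal with |JR| = 58.7 and R on the +x side, so R = (58.70, 0.000). Tangency of A1 to JR means the radius PR is perpendicular to JR, so P = R + (0, 12.1) = (58.70, 12.10). On A1, R sits at bearing -90° from P; an 82° counterclockwise sweep puts C at bearing -8°, so C = P + 12.1·(cos -8°, sin -8°) = (70.68, 10.42). Then |JC| = |C − J| = 71.45.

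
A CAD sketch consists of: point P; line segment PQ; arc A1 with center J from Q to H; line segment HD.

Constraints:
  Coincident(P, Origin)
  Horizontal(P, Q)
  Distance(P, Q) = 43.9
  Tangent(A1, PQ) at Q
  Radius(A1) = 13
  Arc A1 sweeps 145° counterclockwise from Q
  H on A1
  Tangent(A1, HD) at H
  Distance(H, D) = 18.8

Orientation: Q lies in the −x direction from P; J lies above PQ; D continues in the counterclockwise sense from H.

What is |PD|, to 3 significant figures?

62.2

P is at the origin; PQ is horizontal with |PQ| = 43.9 and Q on the −x side, so Q = (-43.9, 0.00). Tangency of A1 to PQ means the radius JQ is perpendicular to PQ, so J = Q + (0, 13) = (-43.9, 13.0). On A1, Q sits at bearing -90° from J; a 145° counterclockwise sweep puts H at bearing 55°, so H = J + 13.0·(cos 55°, sin 55°) = (-36.4, 23.6). Since A1 is tangent to HD there, JH ⟂ HD, so HD runs along (−sin 55°, cos 55°); with |HD| = 18.8, D = (-51.8, 34.4). Then |PD| = |D − P| = 62.2.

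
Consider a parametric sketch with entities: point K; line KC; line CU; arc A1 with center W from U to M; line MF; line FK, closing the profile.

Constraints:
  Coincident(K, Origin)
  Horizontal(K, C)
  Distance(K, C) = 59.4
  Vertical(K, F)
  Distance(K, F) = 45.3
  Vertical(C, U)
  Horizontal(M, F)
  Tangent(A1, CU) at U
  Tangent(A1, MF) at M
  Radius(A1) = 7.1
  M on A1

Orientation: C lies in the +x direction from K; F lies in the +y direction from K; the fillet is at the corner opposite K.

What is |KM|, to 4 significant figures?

69.19

K is at the origin; K and C share the same y with |KC| = 59.4 and C on the +x side, so C = (59.40, 0.000). KF is vertical with |KF| = 45.3 and F on the +y side, so F = (0.000, 45.30). The virtual corner opposite K is at (59.40, 45.30). Since A1 is tangent to CU there, WU ⟂ CU and A1 meets MF tangentially, so WM is at right angles to MF, with radius 7.1, so the center W sits 7.1 in from both sides at W = (52.30, 38.20). That places the tangent points at U = (59.40, 38.20) on CU and M = (52.30, 45.30) on MF. Then |KM| = |M − K| = 69.19.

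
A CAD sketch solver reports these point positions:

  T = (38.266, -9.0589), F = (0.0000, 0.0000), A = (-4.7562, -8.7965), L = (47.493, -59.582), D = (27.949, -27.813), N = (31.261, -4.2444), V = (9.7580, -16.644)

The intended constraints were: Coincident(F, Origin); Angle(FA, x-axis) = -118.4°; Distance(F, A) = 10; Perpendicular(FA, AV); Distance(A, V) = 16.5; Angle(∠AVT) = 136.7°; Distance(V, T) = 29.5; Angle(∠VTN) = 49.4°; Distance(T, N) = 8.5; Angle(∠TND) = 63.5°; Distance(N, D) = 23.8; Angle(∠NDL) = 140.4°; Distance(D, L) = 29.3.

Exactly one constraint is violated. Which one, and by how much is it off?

Distance(D, L) = 29.3 — off by 8.00.

F = (0.00, 0.00) ✓; FA at -118.4° ✓; |FA| = 10.00 ✓; ∠(FA, AV) = 90.00° ✓; |AV| = 16.50 ✓; ∠AVT = 136.7° ✓; |VT| = 29.50 ✓; ∠VTN = 49.40° ✓; |TN| = 8.500 ✓; ∠TND = 63.50° ✓; |ND| = 23.80 ✓; ∠NDL = 140.4° ✓; |DL| = 37.30 ✗.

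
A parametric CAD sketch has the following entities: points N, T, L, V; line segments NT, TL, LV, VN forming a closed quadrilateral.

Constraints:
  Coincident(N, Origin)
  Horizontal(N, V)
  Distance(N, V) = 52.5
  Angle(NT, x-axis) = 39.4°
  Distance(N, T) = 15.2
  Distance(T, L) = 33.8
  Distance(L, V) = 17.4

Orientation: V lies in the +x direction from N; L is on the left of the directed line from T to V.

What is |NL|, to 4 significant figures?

47.66

Checks: |TL| = 33.80 ✓; |LV| = 17.40 ✓.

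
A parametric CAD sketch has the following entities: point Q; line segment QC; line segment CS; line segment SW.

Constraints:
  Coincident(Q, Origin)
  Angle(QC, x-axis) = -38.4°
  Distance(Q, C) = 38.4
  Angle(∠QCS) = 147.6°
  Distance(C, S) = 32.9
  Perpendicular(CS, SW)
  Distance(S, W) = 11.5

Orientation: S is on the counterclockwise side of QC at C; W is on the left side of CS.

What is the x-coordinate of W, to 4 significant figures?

64.02

∠QCS = 147.6°, so CS runs at -38.4° + (180° − 147.6°) = -6.000° from the x-axis; with |CS| = 32.9, S = C + 32.9·(cos -6.000°, sin -6.000°) = (62.81, -27.29). CS is perpendicular to SW; with |SW| = 11.5 on the left of CS, W = S + 11.5·(0.1045, 0.9945) = (64.02, -15.85). So W.x = 64.02.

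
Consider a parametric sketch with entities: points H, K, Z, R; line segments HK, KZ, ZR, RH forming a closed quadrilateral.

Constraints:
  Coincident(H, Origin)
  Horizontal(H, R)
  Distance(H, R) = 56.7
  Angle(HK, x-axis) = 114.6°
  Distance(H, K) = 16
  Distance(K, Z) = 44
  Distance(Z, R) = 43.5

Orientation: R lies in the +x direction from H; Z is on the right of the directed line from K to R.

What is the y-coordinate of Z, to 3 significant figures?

-21.3

H is at the origin; HR is horizontal with |HR| = 56.7 and R in +x, so R = (56.7, 0). HK runs at 114.6° with |HK| = 16.0, so K = (-6.66, 14.5). Z is determined by |KZ| = 44.0 and |ZR| = 43.5 together: it lies at the intersection of circle(K, 44.0) and circle(R, 43.5). With |KR| = 65.0, the foot of the radical line on KR is 32.8 from K and the perpendicular offset is √(44.0² − 32.8²) = 29.3. Taking the right-of-KR solution: Z = (18.8, -21.3).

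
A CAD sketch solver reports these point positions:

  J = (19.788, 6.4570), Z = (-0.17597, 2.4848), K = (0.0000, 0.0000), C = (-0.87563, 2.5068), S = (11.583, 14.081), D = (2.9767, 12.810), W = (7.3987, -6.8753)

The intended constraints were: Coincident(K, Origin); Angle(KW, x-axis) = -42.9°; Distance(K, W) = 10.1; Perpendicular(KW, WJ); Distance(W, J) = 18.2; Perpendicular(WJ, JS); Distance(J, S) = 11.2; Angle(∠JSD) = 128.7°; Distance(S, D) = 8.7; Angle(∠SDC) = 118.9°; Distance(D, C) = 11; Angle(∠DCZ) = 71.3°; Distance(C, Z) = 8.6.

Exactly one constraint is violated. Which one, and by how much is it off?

Distance(C, Z) = 8.6 — off by 7.90.

K = (0.00, 0.00) ✓; KW at -42.90° ✓; |KW| = 10.10 ✓; ∠(KW, WJ) = 90.00° ✓; |WJ| = 18.20 ✓; ∠(WJ, JS) = 90.00° ✓; |JS| = 11.20 ✓; ∠JSD = 128.7° ✓; |SD| = 8.700 ✓; ∠SDC = 118.9° ✓; |DC| = 11.00 ✓; ∠DCZ = 71.30° ✓; |CZ| = 0.7000 ✗.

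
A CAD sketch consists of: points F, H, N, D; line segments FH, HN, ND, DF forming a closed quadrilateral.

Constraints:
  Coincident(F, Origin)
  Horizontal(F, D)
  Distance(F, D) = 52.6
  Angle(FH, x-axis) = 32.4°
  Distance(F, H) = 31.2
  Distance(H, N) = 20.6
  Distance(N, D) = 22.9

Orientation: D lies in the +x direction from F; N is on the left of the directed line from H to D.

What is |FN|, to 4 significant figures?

51.22

Checks: |HN| = 20.60 ✓; |ND| = 22.90 ✓.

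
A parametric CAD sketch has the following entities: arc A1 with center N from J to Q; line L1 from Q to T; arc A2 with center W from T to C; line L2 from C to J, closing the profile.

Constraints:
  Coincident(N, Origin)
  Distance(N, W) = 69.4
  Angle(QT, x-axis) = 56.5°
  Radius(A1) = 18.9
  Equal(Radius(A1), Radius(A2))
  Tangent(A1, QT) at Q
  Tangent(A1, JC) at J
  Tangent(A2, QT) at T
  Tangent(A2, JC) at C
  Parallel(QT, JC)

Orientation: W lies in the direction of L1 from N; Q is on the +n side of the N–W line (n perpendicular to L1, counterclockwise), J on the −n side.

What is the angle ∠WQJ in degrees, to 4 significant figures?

74.77°

The slot axis is L1's direction at 56.5°, so u = (cos 56.5°, sin 56.5°) = (0.5519, 0.8339) and n = (−sin 56.5°, cos 56.5°) = (-0.8339, 0.5519). N is at the origin and W lies 69.4 along u from N, so W = 69.4·u = (38.30, 57.87). Tangency of A1 to both parallel lines with radius 18.9 puts Q and J at N ± 18.9·n: Q = (-15.76, 10.43), J = (15.76, -10.43). Then cos ∠WQJ = QW·QJ / (|QW||QJ|), giving 74.77°.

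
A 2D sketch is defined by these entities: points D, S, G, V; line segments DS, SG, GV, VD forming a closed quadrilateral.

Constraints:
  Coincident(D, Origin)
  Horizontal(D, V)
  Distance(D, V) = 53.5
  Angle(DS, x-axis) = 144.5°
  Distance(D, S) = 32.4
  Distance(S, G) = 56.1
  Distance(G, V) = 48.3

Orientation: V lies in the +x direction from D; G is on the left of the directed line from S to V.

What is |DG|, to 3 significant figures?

47.2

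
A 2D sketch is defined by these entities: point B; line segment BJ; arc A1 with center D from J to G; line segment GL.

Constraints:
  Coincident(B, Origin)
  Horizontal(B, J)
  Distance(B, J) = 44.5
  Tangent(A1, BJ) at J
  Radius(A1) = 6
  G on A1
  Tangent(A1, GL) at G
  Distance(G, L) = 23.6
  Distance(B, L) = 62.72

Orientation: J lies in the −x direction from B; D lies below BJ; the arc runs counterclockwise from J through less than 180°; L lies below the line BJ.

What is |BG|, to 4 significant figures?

50.48

B is at the origin; B and J share the same y with |BJ| = 44.5 and J on the −x side, so J = (-44.50, 0.000). A1 meets BJ tangentially, so DJ is at right angles to BJ, so D = J + (0, -6) = (-44.50, -6.000). Since DG ⟂ GL (tangency), |DL| = √(6.0² + 23.6²) = 24.35 regardless of where G sits on A1. So L lies on both circle(B, 62.72) and circle(D, 24.35); the below-BJ intersection is L = (-56.53, -27.17). G is the foot of the tangent from L: G = (-50.29, -4.413).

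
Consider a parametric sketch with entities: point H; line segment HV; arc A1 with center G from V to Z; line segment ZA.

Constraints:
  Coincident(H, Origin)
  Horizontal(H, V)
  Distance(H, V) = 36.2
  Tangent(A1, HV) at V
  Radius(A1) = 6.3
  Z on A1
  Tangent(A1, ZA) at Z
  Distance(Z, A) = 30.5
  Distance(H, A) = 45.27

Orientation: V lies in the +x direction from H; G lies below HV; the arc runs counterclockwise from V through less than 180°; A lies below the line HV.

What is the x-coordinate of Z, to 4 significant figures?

29.92

H is at the origin; HV is horizontal with |HV| = 36.2 and V on the +x side, so V = (36.20, 0.000). Since A1 is tangent to HV there, GV ⟂ HV, so G = V + (0, -6.3) = (36.20, -6.300). Since GZ ⟂ ZA (tangency), |GA| = √(6.3² + 30.5²) = 31.14 regardless of where Z sits on A1. So A lies on both circle(H, 45.27) and circle(G, 31.14); the below-HV intersection is A = (27.27, -36.14). Z is the foot of the tangent from A: Z = (29.92, -5.752).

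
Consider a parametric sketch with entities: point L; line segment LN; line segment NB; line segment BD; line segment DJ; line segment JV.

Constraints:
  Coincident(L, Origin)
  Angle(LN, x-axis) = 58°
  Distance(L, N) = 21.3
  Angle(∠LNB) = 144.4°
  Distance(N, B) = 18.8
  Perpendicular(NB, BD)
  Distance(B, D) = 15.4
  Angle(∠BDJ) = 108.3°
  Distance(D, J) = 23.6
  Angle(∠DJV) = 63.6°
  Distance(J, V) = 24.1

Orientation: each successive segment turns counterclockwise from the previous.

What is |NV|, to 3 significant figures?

1.07

∠BDJ = 108.3° gives DJ at -105° from the x-axis; with |DJ| = 23.6, J = (-11.3, 13.0). ∠DJV = 63.6° gives JV at 11.7° from the x-axis; with |JV| = 24.1, V = (12.3, 17.9). Then |NV| = |V − N| = 1.07.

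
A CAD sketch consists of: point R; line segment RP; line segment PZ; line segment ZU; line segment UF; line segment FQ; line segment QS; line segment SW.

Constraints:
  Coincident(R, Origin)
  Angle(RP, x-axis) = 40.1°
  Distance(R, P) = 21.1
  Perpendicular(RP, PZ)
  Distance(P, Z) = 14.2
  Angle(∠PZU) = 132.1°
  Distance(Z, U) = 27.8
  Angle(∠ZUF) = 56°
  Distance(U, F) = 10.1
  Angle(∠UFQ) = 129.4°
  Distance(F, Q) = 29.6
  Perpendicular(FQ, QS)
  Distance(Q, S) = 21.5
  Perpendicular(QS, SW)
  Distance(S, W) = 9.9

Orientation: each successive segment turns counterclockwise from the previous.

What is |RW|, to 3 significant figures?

36.3

R is at the origin; RP runs at 40.1° with length 21.1, so P = (16.1, 13.6). RP is perpendicular to PZ, so PZ runs at 130°; with |PZ| = 14.2, Z = (6.99, 24.5). ∠PZU = 132.1° gives ZU at 178° from the x-axis; with |ZU| = 27.8, U = (-20.8, 25.4). ∠ZUF = 56.0° gives UF at -58.0° from the x-axis; with |UF| = 10.1, F = (-15.4, 16.9). ∠UFQ = 129.4° gives FQ at -7.40° from the x-axis; with |FQ| = 29.6, Q = (13.9, 13.0). FQ is perpendicular to QS, so QS runs at 82.6°; with |QS| = 21.5, S = (16.7, 34.4). QS is perpendicular to SW, so SW runs at 173°; with |SW| = 9.9, W = (6.87, 35.6). Then |RW| = |W − R| = 36.3.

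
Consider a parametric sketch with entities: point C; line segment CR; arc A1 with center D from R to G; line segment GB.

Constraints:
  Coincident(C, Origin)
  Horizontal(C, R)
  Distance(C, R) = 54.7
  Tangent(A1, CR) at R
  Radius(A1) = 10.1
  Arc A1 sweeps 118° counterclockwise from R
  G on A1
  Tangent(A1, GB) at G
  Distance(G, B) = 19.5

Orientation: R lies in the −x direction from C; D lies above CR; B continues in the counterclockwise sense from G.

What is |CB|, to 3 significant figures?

63.6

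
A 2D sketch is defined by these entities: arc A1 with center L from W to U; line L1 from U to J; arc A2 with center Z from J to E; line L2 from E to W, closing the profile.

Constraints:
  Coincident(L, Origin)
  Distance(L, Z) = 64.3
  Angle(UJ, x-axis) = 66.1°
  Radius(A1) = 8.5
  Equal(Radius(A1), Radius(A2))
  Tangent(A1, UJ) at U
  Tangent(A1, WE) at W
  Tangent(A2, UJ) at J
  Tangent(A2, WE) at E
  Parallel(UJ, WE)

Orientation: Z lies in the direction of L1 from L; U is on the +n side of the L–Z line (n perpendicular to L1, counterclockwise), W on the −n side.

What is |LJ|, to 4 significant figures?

64.86

Tangency of A1 to both parallel lines with radius 8.5 puts U and W at L ± 8.5·n: U = (-7.771, 3.444), W = (7.771, -3.444). Equal radii place J and E the same way about Z: J = Z + 8.5·n = (18.28, 62.23), E = Z − 8.5·n = (33.82, 55.34). Then |LJ| = |J − L| = 64.86.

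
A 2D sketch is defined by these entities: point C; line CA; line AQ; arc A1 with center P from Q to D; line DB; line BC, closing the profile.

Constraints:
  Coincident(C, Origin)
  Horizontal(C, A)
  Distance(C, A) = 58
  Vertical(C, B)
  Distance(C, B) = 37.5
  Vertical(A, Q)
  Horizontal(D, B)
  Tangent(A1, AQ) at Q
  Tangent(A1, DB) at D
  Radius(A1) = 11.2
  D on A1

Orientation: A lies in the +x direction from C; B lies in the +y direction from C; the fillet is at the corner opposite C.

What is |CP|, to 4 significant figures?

53.68

C is at the origin; CA is horizontal with |CA| = 58.0 and A on the +x side, so A = (58.00, 0.000). CB is vertical with |CB| = 37.5 and B on the +y side, so B = (0.000, 37.50). The virtual corner opposite C is at (58.00, 37.50). Tangency of A1 to AQ means the radius PQ is perpendicular to AQ and A1 meets DB tangentially, so PD is at right angles to DB, with radius 11.2, so the center P sits 11.2 in from both sides at P = (46.80, 26.30). Then |CP| = |P − C| = 53.68.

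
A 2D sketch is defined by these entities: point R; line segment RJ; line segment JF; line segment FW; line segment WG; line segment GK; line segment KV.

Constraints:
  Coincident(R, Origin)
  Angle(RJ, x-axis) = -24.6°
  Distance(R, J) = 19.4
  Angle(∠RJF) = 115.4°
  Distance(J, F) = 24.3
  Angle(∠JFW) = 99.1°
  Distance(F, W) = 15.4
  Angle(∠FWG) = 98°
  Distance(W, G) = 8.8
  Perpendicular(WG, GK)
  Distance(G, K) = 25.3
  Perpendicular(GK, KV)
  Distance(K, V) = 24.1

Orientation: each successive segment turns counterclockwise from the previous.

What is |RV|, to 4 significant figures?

52.40

WG is perpendicular to GK, so GK runs at -67.10°; with |GK| = 25.3, K = (30.08, -5.972). GK is perpendicular to KV, so KV runs at 22.90°; with |KV| = 24.1, V = (52.28, 3.406). Then |RV| = |V − R| = 52.40.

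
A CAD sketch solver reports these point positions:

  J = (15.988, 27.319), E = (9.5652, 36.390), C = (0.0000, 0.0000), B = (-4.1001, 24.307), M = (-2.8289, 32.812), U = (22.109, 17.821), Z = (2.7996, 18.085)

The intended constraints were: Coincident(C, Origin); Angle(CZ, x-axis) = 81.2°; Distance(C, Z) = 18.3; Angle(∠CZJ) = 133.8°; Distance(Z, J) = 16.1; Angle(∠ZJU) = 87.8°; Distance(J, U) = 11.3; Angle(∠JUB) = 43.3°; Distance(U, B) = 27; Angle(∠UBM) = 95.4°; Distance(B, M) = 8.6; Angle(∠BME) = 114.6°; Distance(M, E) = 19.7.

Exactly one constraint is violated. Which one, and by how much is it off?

Distance(M, E) = 19.7 — off by 6.80.

C = (0.00, 0.00) ✓; CZ at 81.20° ✓; |CZ| = 18.30 ✓; ∠CZJ = 133.8° ✓; |ZJ| = 16.10 ✓; ∠ZJU = 87.80° ✓; |JU| = 11.30 ✓; ∠JUB = 43.30° ✓; |UB| = 27.00 ✓; ∠UBM = 95.40° ✓; |BM| = 8.599 ✓; ∠BME = 114.6° ✓; |ME| = 12.90 ✗.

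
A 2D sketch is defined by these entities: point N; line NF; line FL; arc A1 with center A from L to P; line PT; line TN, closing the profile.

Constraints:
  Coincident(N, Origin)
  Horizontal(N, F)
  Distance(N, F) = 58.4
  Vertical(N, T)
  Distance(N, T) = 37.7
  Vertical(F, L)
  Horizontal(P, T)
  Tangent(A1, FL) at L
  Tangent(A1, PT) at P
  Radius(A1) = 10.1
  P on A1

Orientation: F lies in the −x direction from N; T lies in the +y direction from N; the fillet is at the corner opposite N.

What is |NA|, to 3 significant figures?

55.6

N is at the origin; NF is horizontal with |NF| = 58.4 and F on the −x side, so F = (-58.4, 0.00). NT is vertical with |NT| = 37.7 and T on the +y side, so T = (0.00, 37.7). The virtual corner opposite N is at (-58.4, 37.7). The tangent condition forces AL to be normal to FL and the tangent condition forces AP to be normal to PT, with radius 10.1, so the center A sits 10.1 in from both sides at A = (-48.3, 27.6). Then |NA| = |A − N| = 55.6.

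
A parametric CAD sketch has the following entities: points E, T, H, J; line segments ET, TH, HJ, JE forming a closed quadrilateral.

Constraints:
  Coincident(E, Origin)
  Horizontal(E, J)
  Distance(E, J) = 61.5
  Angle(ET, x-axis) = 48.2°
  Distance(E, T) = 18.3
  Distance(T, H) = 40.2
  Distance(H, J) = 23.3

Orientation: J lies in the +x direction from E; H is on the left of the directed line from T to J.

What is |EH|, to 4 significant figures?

55.85

E is at the origin; EJ is horizontal with |EJ| = 61.5 and J in +x, so J = (61.5, 0). ET runs at 48.2° with |ET| = 18.3, so T = (12.20, 13.64). H is determined by |TH| = 40.2 and |HJ| = 23.3 together: it lies at the intersection of circle(T, 40.2) and circle(J, 23.3). With |TJ| = 51.16, the foot of the radical line on TJ is 36.07 from T and the perpendicular offset is √(40.2² − 36.07²) = 17.75. Taking the left-of-TJ solution: H = (51.69, 21.14).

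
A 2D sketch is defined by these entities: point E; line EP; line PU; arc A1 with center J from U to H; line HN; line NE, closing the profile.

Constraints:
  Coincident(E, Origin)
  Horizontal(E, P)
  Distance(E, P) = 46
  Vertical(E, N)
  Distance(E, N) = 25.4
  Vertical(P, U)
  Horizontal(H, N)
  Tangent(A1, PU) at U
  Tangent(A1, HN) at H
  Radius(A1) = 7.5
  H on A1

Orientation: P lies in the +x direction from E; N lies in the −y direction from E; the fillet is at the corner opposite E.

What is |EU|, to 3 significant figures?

49.4

E is at the origin; EP is horizontal with |EP| = 46.0 and P on the +x side, so P = (46.0, 0.00). E and N share the same x with |EN| = 25.4 and N on the −y side, so N = (0.00, -25.4). The virtual corner opposite E is at (46.0, -25.4). The tangent condition forces JU to be normal to PU and the tangent condition forces JH to be normal to HN, with radius 7.5, so the center J sits 7.5 in from both sides at J = (38.5, -17.9). That places the tangent points at U = (46.0, -17.9) on PU and H = (38.5, -25.4) on HN. Then |EU| = |U − E| = 49.4.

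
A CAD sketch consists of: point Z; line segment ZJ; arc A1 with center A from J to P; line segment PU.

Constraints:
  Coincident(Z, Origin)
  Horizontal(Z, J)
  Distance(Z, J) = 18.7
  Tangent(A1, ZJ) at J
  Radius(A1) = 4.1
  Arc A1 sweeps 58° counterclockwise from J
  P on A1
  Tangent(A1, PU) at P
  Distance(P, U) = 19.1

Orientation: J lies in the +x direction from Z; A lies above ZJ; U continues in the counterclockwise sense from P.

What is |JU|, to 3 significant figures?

22.7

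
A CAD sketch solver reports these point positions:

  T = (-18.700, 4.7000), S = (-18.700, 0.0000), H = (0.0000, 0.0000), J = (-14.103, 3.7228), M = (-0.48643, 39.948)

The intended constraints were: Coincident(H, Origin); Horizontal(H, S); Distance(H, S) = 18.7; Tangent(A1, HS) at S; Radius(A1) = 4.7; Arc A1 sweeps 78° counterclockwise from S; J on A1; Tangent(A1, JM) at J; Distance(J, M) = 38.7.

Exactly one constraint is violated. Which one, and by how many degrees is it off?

Tangent(A1, JM) at J — off by 8.60°.

H = (0.00, 0.00) ✓; H.y = 0.00, S.y = 0.00 ✓; |HS| = 18.70 ✓; ∠(TS, SH) = 90.00° ✓; |TS| = 4.700 ✓; bearing(T→J) − bearing(T→S) = 78.00° ✓; |TJ| = 4.700 ✓; ∠(TJ, JM) = 98.60° ✗; |JM| = 38.70 ✓.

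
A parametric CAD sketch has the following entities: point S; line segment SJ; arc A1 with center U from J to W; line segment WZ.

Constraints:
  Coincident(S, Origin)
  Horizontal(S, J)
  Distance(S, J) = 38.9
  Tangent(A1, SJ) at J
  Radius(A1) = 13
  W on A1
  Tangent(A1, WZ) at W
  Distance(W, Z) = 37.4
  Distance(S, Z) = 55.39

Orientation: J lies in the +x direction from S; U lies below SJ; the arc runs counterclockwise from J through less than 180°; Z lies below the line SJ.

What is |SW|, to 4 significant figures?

28.74

Checks: |UW| = 13.00 ✓; ∠(UW, WZ) = 90.00° ✓; |WZ| = 37.40 ✓; |SZ| = 55.39 ✓.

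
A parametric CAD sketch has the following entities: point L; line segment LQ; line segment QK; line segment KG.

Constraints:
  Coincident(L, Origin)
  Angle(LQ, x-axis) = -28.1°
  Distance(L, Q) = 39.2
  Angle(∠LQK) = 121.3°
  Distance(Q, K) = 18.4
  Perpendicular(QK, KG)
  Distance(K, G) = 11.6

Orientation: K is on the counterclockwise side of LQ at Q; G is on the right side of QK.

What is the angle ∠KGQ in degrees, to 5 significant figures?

57.771°

∠LQK = 121.3°, so QK runs at -28.1° + (180° − 121.3°) = 30.600° from the x-axis; with |QK| = 18.4, K = Q + 18.4·(cos 30.600°, sin 30.600°) = (50.417, -9.0973). QK ⟂ KG; with |KG| = 11.6 on the right of QK, G = K + 11.6·(0.50904, -0.86074) = (56.322, -19.082). Then cos ∠KGQ = GK·GQ / (|GK||GQ|), giving 57.771°.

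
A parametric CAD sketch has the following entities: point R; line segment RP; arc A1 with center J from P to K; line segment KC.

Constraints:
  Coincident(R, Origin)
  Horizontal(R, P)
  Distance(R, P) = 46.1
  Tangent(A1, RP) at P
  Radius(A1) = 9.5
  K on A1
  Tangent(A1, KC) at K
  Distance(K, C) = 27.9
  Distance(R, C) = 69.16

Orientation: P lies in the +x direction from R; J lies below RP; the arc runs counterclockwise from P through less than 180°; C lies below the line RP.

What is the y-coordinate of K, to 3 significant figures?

-16.2

Checks: R = (0.00, 0.00) ✓; |JK| = 9.500 ✓; ∠(JK, KC) = 90.00° ✓; |KC| = 27.90 ✓; |RC| = 69.16 ✓.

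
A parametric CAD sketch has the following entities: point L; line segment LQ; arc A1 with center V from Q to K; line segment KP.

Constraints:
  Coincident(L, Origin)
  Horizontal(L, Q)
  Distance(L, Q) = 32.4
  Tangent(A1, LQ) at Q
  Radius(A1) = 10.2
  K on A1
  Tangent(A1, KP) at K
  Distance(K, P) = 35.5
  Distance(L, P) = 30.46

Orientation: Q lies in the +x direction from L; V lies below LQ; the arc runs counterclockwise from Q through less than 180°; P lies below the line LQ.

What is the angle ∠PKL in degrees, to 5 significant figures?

57.389°

Checks: |VK| = 10.20 ✓; ∠(VK, KP) = 90.00° ✓; |KP| = 35.50 ✓; |LP| = 30.46 ✓.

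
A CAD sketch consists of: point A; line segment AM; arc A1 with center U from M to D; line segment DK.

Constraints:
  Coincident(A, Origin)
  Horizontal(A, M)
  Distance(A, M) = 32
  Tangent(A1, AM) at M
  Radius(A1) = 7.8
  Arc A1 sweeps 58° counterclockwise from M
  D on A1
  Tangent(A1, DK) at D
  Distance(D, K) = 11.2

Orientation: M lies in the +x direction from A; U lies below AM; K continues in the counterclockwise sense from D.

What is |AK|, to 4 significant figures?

23.49

A is at the origin; A and M share the same y with |AM| = 32.0 and M on the +x side, so M = (32.00, 0.000). Tangency of A1 to AM means the radius UM is perpendicular to AM, so U = M + (0, -7.8) = (32.00, -7.800). On A1, M sits at bearing 90° from U; a 58° counterclockwise sweep puts D at bearing 148°, so D = U + 7.8·(cos 148°, sin 148°) = (25.39, -3.667). A1 meets DK tangentially, so UD is at right angles to DK, so DK runs along (−sin 148°, cos 148°); with |DK| = 11.2, K = (19.45, -13.16). Then |AK| = |K − A| = 23.49.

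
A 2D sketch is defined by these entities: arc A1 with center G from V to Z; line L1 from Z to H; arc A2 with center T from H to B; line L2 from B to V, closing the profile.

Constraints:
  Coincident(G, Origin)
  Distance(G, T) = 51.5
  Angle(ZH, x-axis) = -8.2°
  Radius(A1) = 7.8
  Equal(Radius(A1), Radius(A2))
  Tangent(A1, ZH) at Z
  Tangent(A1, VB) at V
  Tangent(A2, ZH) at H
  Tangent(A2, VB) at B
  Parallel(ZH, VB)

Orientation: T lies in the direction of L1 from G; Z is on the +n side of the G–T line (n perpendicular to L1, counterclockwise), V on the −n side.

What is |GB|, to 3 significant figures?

52.1

The slot axis is L1's direction at -8.2°, so u = (cos -8.2°, sin -8.2°) = (0.990, -0.143) and n = (−sin -8.2°, cos -8.2°) = (0.143, 0.990). G is at the origin and T lies 51.5 along u from G, so T = 51.5·u = (51.0, -7.35). Tangency of A1 to both parallel lines with radius 7.8 puts Z and V at G ± 7.8·n: Z = (1.11, 7.72), V = (-1.11, -7.72). Equal radii place H and B the same way about T: H = T + 7.8·n = (52.1, 0.375), B = T − 7.8·n = (49.9, -15.1). Then |GB| = |B − G| = 52.1.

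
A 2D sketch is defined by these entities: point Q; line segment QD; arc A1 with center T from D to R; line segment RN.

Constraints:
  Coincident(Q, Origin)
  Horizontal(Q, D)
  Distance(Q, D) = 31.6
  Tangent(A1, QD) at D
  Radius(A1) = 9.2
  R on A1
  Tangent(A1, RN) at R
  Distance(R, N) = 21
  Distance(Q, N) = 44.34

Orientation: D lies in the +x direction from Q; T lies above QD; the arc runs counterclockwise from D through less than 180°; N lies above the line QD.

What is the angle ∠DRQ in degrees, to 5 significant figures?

39.695°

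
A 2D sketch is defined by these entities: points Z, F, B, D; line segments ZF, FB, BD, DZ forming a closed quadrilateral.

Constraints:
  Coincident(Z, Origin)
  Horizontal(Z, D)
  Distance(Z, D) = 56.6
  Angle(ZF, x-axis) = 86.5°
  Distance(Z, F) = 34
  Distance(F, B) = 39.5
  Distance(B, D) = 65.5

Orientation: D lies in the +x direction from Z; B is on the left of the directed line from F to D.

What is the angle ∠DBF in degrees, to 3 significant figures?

70.5°

Checks: |FB| = 39.50 ✓; |BD| = 65.50 ✓.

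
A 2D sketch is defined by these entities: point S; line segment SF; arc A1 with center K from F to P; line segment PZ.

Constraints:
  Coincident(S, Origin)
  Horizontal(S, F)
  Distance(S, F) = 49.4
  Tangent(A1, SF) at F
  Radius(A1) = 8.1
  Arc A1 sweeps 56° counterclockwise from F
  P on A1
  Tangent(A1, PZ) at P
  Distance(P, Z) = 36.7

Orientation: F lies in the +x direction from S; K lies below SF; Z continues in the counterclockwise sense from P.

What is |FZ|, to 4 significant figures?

43.56

On A1, F sits at bearing 90° from K; a 56° counterclockwise sweep puts P at bearing 146°, so P = K + 8.1·(cos 146°, sin 146°) = (42.68, -3.571). The tangent condition forces KP to be normal to PZ, so PZ runs along (−sin 146°, cos 146°); with |PZ| = 36.7, Z = (22.16, -34.00). Then |FZ| = |Z − F| = 43.56.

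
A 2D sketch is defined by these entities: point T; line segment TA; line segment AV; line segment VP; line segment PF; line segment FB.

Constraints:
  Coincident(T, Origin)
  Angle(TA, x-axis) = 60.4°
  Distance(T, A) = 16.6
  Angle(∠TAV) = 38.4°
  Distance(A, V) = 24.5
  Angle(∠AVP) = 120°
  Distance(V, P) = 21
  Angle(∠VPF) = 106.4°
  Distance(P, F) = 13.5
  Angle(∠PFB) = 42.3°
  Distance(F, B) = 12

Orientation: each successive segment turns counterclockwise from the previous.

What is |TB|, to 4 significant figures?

14.13

T is at the origin; TA runs at 60.4° with length 16.6, so A = (8.199, 14.43). ∠TAV = 38.4° gives AV at -158.0° from the x-axis; with |AV| = 24.5, V = (-14.52, 5.256). ∠AVP = 120.0° gives VP at -98.00° from the x-axis; with |VP| = 21.0, P = (-17.44, -15.54). ∠VPF = 106.4° gives PF at -24.40° from the x-axis; with |PF| = 13.5, F = (-5.145, -21.12). ∠PFB = 42.3° gives FB at 113.3° from the x-axis; with |FB| = 12.0, B = (-9.892, -10.10). Then |TB| = |B − T| = 14.13.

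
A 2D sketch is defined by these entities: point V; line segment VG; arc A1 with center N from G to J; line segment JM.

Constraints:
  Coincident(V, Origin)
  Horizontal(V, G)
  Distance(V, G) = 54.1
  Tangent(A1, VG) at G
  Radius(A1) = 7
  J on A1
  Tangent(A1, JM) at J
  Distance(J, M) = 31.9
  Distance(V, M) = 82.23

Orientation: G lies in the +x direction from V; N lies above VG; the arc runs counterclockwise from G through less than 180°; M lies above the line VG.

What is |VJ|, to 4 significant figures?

60.26

V is at the origin; VG is horizontal with |VG| = 54.1 and G on the +x side, so G = (54.10, 0.000). Since A1 is tangent to VG there, NG ⟂ VG, so N = G + (0, 7) = (54.10, 7.000). Since NJ ⟂ JM (tangency), |NM| = √(7.0² + 31.9²) = 32.66 regardless of where J sits on A1. So M lies on both circle(V, 82.23) and circle(N, 32.66); the above-VG intersection is M = (76.11, 31.13). J is the foot of the tangent from M: J = (60.16, 3.500).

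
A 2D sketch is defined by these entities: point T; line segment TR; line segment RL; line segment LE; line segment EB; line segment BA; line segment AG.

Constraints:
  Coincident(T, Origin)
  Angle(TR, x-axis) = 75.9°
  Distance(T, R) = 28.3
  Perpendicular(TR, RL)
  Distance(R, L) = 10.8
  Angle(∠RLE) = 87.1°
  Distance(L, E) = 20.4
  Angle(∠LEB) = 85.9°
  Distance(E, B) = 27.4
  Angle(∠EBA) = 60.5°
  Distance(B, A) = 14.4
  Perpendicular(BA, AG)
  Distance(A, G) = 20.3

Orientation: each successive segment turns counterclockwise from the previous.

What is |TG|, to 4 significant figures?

13.10

∠EBA = 60.5° gives BA at 112.4° from the x-axis; with |BA| = 14.4, A = (14.16, 19.99). BA is perpendicular to AG, so AG runs at -157.6°; with |AG| = 20.3, G = (-4.608, 12.26). Then |TG| = |G − T| = 13.10.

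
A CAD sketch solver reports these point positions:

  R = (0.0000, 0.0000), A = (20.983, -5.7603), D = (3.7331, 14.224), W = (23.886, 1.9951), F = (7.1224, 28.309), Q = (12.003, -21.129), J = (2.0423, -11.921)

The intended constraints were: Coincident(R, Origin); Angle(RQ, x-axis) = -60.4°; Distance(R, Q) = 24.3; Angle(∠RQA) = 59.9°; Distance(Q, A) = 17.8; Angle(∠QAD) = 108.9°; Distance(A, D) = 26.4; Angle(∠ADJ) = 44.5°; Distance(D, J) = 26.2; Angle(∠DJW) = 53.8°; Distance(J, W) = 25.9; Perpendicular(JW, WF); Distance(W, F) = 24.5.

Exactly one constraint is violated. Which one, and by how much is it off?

Distance(W, F) = 24.5 — off by 6.70.

R = (0.00, 0.00) ✓; RQ at -60.40° ✓; |RQ| = 24.30 ✓; ∠RQA = 59.90° ✓; |QA| = 17.80 ✓; ∠QAD = 108.9° ✓; |AD| = 26.40 ✓; ∠ADJ = 44.50° ✓; |DJ| = 26.20 ✓; ∠DJW = 53.80° ✓; |JW| = 25.90 ✓; ∠(JW, WF) = 90.00° ✓; |WF| = 31.20 ✗.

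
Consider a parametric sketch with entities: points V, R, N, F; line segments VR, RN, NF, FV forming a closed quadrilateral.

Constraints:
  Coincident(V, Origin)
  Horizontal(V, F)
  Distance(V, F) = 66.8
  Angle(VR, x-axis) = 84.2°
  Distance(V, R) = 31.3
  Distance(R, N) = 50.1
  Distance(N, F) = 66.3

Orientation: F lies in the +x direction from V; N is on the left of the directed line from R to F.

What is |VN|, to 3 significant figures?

75.2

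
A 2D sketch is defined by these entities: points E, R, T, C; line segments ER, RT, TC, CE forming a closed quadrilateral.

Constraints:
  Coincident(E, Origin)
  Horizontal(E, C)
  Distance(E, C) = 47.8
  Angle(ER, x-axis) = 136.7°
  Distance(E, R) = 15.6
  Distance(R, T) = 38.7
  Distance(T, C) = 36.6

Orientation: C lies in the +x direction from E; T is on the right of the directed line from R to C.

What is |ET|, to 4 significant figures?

23.13

Checks: |RT| = 38.70 ✓; |TC| = 36.60 ✓.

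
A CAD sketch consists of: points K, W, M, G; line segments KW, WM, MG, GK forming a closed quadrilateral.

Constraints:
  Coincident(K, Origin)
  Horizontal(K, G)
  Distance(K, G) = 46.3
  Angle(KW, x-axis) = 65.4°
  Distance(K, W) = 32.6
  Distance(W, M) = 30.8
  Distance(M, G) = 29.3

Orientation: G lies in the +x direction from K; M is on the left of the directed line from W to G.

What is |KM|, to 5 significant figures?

53.135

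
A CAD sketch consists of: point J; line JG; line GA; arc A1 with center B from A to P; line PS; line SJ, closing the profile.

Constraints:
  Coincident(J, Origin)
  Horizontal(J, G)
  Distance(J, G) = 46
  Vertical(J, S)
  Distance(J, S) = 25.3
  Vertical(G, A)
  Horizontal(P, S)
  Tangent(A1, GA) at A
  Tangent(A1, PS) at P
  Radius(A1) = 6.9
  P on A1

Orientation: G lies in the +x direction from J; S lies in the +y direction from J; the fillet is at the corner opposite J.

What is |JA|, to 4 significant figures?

49.54

J is at the origin; JG is horizontal with |JG| = 46.0 and G on the +x side, so G = (46.00, 0.000). J and S share the same x with |JS| = 25.3 and S on the +y side, so S = (0.000, 25.30). The virtual corner opposite J is at (46.00, 25.30). The tangent condition forces BA to be normal to GA and A1 meets PS tangentially, so BP is at right angles to PS, with radius 6.9, so the center B sits 6.9 in from both sides at B = (39.10, 18.40). That places the tangent points at A = (46.00, 18.40) on GA and P = (39.10, 25.30) on PS. Then |JA| = |A − J| = 49.54.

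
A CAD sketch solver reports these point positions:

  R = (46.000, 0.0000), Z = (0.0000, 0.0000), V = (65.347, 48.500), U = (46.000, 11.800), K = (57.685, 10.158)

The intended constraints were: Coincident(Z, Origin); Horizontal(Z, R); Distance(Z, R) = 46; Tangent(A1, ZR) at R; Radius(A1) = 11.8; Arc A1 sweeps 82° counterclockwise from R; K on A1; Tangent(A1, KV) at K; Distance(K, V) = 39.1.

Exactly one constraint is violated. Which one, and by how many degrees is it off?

Tangent(A1, KV) at K — off by 3.30°.

Z = (0.00, 0.00) ✓; Z.y = 0.00, R.y = 0.00 ✓; |ZR| = 46.00 ✓; ∠(UR, RZ) = 90.00° ✓; |UR| = 11.80 ✓; bearing(U→K) − bearing(U→R) = 82.00° ✓; |UK| = 11.80 ✓; ∠(UK, KV) = 93.30° ✗; |KV| = 39.10 ✓.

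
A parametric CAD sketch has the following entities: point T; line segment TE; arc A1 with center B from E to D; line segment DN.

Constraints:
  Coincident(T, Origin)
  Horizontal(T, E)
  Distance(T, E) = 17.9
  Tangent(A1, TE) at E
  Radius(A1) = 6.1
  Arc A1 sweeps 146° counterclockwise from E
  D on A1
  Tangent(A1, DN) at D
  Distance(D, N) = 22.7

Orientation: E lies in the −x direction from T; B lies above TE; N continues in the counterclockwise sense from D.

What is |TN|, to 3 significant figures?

41.0

T is at the origin; TE is horizontal with |TE| = 17.9 and E on the −x side, so E = (-17.9, 0.00). A1 meets TE tangentially, so BE is at right angles to TE, so B = E + (0, 6.1) = (-17.9, 6.10). On A1, E sits at bearing -90° from B; a 146° counterclockwise sweep puts D at bearing 56°, so D = B + 6.1·(cos 56°, sin 56°) = (-14.5, 11.2). The tangent condition forces BD to be normal to DN, so DN runs along (−sin 56°, cos 56°); with |DN| = 22.7, N = (-33.3, 23.9). Then |TN| = |N − T| = 41.0.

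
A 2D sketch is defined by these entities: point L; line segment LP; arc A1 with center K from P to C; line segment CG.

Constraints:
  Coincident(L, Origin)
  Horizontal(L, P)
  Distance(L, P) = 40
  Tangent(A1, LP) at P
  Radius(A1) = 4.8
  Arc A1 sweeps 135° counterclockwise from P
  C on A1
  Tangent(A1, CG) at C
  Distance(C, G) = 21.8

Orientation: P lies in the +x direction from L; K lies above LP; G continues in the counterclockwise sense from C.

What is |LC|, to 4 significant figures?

44.16

Since A1 is tangent to LP there, KP ⟂ LP, so K = P + (0, 4.8) = (40.00, 4.800). On A1, P sits at bearing -90° from K; a 135° counterclockwise sweep puts C at bearing 45°, so C = K + 4.8·(cos 45°, sin 45°) = (43.39, 8.194). Then |LC| = |C − L| = 44.16.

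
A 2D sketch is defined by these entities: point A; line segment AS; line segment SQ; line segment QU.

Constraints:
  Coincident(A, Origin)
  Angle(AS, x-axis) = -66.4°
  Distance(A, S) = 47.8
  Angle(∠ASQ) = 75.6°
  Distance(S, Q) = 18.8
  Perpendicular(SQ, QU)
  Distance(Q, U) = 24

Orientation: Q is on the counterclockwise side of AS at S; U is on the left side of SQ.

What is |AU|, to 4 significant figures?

23.35

A is at the origin; AS runs at -66.4° with length 47.8, so S = 47.8·(cos -66.4°, sin -66.4°) = (19.14, -43.80). ∠ASQ = 75.6°, so SQ runs at -66.4° + (180° − 75.6°) = 38.00° from the x-axis; with |SQ| = 18.8, Q = S + 18.8·(cos 38.00°, sin 38.00°) = (33.95, -32.23). SQ ⟂ QU; with |QU| = 24.0 on the left of SQ, U = Q + 24.0·(-0.6157, 0.7880) = (19.18, -13.32). Then |AU| = |U − A| = 23.35.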